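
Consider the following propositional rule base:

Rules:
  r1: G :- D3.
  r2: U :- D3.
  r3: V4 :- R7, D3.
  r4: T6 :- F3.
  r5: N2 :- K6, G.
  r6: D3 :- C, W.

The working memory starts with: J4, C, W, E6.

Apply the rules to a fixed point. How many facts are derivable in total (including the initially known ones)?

Round 1: r6 [D3 :- C, W.]. Adds D3.
Round 2: r1 [G :- D3.]; r2 [U :- D3.]. Adds G, U.
Closure: {C, D3, E6, G, J4, U, W} — 7 facts.

7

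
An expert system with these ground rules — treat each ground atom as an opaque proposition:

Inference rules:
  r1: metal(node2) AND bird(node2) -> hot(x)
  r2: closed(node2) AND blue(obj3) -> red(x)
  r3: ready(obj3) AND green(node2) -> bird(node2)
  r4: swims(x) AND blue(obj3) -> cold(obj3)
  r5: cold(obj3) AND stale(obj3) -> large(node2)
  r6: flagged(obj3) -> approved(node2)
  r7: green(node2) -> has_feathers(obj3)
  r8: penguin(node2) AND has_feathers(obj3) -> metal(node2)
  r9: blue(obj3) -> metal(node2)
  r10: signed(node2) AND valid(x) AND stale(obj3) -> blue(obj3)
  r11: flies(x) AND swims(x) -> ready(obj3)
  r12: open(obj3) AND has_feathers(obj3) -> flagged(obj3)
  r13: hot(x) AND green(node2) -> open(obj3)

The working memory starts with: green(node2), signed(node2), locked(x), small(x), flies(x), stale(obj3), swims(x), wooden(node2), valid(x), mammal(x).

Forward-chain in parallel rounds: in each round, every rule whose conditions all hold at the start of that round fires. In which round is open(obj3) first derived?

Round 1: r7 [green(node2) -> has_feathers(obj3)]; r10 [signed(node2) AND valid(x) AND stale(obj3) -> blue(obj3)]; r11 [flies(x) AND swims(x) -> ready(obj3)]. Adds has_feathers(obj3), blue(obj3), ready(obj3).
Round 2: r3 [ready(obj3) AND green(node2) -> bird(node2)]; r4 [swims(x) AND blue(obj3) -> cold(obj3)]; r9 [blue(obj3) -> metal(node2)]. Adds bird(node2), cold(obj3), metal(node2).
Round 3: r1 [metal(node2) AND bird(node2) -> hot(x)]; r5 [cold(obj3) AND stale(obj3) -> large(node2)]. Adds hot(x), large(node2).
Round 4: r13 [hot(x) AND green(node2) -> open(obj3)]. Adds open(obj3).
open(obj3) first appears in round 4.

4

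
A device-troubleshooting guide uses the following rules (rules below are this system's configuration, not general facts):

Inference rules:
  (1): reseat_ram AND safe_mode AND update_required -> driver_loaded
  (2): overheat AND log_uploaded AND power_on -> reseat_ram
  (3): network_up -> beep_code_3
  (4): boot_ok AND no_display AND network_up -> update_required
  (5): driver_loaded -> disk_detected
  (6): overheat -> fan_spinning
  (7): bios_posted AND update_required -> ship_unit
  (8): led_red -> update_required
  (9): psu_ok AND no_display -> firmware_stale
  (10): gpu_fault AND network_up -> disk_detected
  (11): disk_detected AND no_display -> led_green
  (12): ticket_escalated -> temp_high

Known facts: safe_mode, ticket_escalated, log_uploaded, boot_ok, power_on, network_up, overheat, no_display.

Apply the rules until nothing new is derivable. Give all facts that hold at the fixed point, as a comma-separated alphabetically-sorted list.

beep_code_3, boot_ok, disk_detected, driver_loaded, fan_spinning, led_green, log_uploaded, network_up, no_display, overheat, power_on, reseat_ram, safe_mode, temp_high, ticket_escalated, update_required

Round 1 — (2), (3), (4), (6), (12), derive reseat_ram, beep_code_3, update_required, fan_spinning, temp_high.
Round 2 — (1), derive driver_loaded.
Round 3 — (5), derive disk_detected.
Round 4 — (11), derive led_green.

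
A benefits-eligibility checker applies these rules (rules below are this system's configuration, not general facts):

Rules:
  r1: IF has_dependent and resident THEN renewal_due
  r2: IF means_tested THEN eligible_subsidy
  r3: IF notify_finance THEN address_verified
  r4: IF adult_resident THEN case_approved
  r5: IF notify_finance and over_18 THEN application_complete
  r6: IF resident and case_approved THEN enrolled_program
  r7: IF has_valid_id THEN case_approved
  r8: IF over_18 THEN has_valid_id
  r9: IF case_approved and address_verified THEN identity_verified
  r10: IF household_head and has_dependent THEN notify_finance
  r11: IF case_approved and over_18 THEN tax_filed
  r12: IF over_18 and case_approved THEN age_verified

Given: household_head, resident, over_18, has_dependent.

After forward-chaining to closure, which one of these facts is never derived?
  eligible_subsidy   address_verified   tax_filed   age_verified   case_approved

Round 1: r1 [IF has_dependent and resident THEN renewal_due]; r8 [IF over_18 THEN has_valid_id]; r10 [IF household_head and has_dependent THEN notify_finance]. Adds renewal_due, has_valid_id, notify_finance.
Round 2: r3 [IF notify_finance THEN address_verified]; r5 [IF notify_finance and over_18 THEN application_complete]; r7 [IF has_valid_id THEN case_approved]. Adds address_verified, application_complete, case_approved.
Round 3: r6 [IF resident and case_approved THEN enrolled_program]; r9 [IF case_approved and address_verified THEN identity_verified]; r11 [IF case_approved and over_18 THEN tax_filed]; r12 [IF over_18 and case_approved THEN age_verified]. Adds enrolled_program, identity_verified, tax_filed, age_verified.
Derived: age_verified (round 3), case_approved (round 2), address_verified (round 2), tax_filed (round 3). eligible_subsidy never appears in any round.

eligible_subsidy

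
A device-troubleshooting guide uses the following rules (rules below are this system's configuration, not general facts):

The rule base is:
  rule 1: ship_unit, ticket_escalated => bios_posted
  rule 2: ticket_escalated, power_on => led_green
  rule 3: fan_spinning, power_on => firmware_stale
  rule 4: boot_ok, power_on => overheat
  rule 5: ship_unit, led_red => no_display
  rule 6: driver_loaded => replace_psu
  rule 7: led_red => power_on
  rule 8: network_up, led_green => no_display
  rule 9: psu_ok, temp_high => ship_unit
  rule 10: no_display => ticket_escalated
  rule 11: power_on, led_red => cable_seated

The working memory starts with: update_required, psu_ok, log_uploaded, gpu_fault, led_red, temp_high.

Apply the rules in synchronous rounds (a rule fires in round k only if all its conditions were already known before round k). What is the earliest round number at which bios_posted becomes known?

4

[1] rule 7 [led_red => power_on]; rule 9 [psu_ok, temp_high => ship_unit]. ⇒ new: power_on, ship_unit.
[2] rule 5 [ship_unit, led_red => no_display]; rule 11 [power_on, led_red => cable_seated]. ⇒ new: no_display, cable_seated.
[3] rule 10 [no_display => ticket_escalated]. ⇒ new: ticket_escalated.
[4] rule 1 [ship_unit, ticket_escalated => bios_posted]; rule 2 [ticket_escalated, power_on => led_green]. ⇒ new: bios_posted, led_green.
bios_posted first appears in round 4.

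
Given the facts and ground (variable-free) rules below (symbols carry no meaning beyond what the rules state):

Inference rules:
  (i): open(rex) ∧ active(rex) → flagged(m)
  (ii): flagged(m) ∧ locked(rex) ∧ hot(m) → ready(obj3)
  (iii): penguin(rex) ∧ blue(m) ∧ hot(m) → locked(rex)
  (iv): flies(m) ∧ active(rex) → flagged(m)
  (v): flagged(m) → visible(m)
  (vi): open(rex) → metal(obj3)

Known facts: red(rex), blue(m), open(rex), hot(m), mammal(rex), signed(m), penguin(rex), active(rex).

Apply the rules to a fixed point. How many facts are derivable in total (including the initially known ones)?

Round 1 fires (i), (iii), (vi), giving flagged(m), locked(rex), metal(obj3).
Round 2 fires (ii), (v), giving ready(obj3), visible(m).
Closure: {active(rex), blue(m), flagged(m), hot(m), locked(rex), mammal(rex), metal(obj3), open(rex), penguin(rex), ready(obj3), red(rex), signed(m), visible(m)} — 13 facts.

13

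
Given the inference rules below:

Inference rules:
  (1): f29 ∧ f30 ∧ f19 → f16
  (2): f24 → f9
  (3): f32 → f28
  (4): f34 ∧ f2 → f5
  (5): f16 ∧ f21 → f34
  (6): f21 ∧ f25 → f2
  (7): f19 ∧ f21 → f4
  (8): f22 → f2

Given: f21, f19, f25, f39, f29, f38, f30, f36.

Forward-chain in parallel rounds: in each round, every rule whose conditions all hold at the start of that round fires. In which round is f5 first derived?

3

[1] (1) [f29 ∧ f30 ∧ f19 → f16]; (6) [f21 ∧ f25 → f2]; (7) [f19 ∧ f21 → f4]. ⇒ new: f16, f2, f4.
[2] (5) [f16 ∧ f21 → f34]. ⇒ new: f34.
[3] (4) [f34 ∧ f2 → f5]. ⇒ new: f5.
f5 first appears in round 3.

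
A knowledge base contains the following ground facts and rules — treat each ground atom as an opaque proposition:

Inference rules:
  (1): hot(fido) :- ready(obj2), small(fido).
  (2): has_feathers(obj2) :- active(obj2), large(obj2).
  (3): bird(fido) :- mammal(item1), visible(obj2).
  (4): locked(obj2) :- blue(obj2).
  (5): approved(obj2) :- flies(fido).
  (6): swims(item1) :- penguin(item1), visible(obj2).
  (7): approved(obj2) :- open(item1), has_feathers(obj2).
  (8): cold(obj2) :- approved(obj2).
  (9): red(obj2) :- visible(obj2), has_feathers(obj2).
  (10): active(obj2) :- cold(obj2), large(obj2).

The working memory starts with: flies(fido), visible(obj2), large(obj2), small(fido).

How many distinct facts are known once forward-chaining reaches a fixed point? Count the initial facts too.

Round 1: (5) [approved(obj2) :- flies(fido).]. Adds approved(obj2).
Round 2: (8) [cold(obj2) :- approved(obj2).]. Adds cold(obj2).
Round 3: (10) [active(obj2) :- cold(obj2), large(obj2).]. Adds active(obj2).
Round 4: (2) [has_feathers(obj2) :- active(obj2), large(obj2).]. Adds has_feathers(obj2).
Round 5: (9) [red(obj2) :- visible(obj2), has_feathers(obj2).]. Adds red(obj2).
Closure: {active(obj2), approved(obj2), cold(obj2), flies(fido), has_feathers(obj2), large(obj2), red(obj2), small(fido), visible(obj2)} — 9 facts.

9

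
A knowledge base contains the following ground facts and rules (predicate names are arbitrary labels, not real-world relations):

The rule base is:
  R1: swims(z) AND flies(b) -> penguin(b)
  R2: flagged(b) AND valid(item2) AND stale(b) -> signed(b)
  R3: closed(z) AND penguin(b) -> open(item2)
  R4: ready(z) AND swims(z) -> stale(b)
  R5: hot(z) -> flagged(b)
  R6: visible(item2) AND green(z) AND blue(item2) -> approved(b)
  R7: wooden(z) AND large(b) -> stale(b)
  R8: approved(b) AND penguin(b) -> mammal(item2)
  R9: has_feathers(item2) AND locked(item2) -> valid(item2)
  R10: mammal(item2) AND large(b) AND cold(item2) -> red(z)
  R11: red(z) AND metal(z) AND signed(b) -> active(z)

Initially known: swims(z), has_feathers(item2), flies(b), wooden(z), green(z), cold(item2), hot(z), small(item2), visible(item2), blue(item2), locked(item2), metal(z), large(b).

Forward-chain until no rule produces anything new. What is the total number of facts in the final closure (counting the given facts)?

22

Round 1: R1 [swims(z) AND flies(b) -> penguin(b)]; R5 [hot(z) -> flagged(b)]; R6 [visible(item2) AND green(z) AND blue(item2) -> approved(b)]; R7 [wooden(z) AND large(b) -> stale(b)]; R9 [has_feathers(item2) AND locked(item2) -> valid(item2)]. Adds penguin(b), flagged(b), approved(b), stale(b), valid(item2).
Round 2: R2 [flagged(b) AND valid(item2) AND stale(b) -> signed(b)]; R8 [approved(b) AND penguin(b) -> mammal(item2)]. Adds signed(b), mammal(item2).
Round 3: R10 [mammal(item2) AND large(b) AND cold(item2) -> red(z)]. Adds red(z).
Round 4: R11 [red(z) AND metal(z) AND signed(b) -> active(z)]. Adds active(z).
Closure: {active(z), approved(b), blue(item2), cold(item2), flagged(b), flies(b), green(z), has_feathers(item2), hot(z), large(b), locked(item2), mammal(item2), metal(z), penguin(b), red(z), signed(b), small(item2), stale(b), swims(z), valid(item2), visible(item2), wooden(z)} — 22 facts.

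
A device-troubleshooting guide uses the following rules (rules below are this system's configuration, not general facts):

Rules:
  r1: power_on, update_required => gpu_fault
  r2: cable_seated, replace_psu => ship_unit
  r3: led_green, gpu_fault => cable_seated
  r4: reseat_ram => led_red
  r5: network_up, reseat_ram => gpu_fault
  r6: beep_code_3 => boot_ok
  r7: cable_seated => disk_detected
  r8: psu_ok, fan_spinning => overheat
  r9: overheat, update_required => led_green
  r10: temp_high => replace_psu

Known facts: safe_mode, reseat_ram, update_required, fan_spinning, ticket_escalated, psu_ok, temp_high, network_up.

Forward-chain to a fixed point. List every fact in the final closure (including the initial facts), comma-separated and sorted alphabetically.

[1] r4 [reseat_ram => led_red]; r5 [network_up, reseat_ram => gpu_fault]; r8 [psu_ok, fan_spinning => overheat]; r10 [temp_high => replace_psu]. ⇒ new: led_red, gpu_fault, overheat, replace_psu.
[2] r9 [overheat, update_required => led_green]. ⇒ new: led_green.
[3] r3 [led_green, gpu_fault => cable_seated]. ⇒ new: cable_seated.
[4] r2 [cable_seated, replace_psu => ship_unit]; r7 [cable_seated => disk_detected]. ⇒ new: ship_unit, disk_detected.

cable_seated, disk_detected, fan_spinning, gpu_fault, led_green, led_red, network_up, overheat, psu_ok, replace_psu, reseat_ram, safe_mode, ship_unit, temp_high, ticket_escalated, update_required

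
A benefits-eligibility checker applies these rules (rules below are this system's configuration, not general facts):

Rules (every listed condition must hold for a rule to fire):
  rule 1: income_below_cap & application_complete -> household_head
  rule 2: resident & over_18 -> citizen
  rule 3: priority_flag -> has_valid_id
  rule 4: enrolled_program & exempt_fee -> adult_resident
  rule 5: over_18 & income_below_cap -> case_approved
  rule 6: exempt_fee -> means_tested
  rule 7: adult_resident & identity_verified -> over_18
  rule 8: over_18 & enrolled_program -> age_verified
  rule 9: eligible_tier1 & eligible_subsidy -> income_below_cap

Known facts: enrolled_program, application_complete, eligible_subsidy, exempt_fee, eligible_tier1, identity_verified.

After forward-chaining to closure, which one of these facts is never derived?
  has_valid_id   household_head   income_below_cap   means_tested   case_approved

has_valid_id

Round 1: rule 4 [enrolled_program & exempt_fee -> adult_resident]; rule 6 [exempt_fee -> means_tested]; rule 9 [eligible_tier1 & eligible_subsidy -> income_below_cap]. New: adult_resident, means_tested, income_below_cap.
Round 2: rule 1 [income_below_cap & application_complete -> household_head]; rule 7 [adult_resident & identity_verified -> over_18]. New: household_head, over_18.
Round 3: rule 5 [over_18 & income_below_cap -> case_approved]; rule 8 [over_18 & enrolled_program -> age_verified]. New: case_approved, age_verified.
Derived: household_head (round 2), means_tested (round 1), case_approved (round 3), income_below_cap (round 1). has_valid_id never appears in any round.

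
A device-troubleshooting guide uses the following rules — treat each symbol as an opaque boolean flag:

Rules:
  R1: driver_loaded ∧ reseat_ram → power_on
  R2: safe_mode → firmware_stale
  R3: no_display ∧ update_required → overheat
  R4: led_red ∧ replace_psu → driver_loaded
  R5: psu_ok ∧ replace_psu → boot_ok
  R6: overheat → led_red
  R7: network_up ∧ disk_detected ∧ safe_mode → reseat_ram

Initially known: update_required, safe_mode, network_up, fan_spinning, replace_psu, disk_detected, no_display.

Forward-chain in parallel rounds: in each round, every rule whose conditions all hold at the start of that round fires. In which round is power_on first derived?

[1] R2 [safe_mode → firmware_stale]; R3 [no_display ∧ update_required → overheat]; R7 [network_up ∧ disk_detected ∧ safe_mode → reseat_ram]. ⇒ new: firmware_stale, overheat, reseat_ram.
[2] R6 [overheat → led_red]. ⇒ new: led_red.
[3] R4 [led_red ∧ replace_psu → driver_loaded]. ⇒ new: driver_loaded.
[4] R1 [driver_loaded ∧ reseat_ram → power_on]. ⇒ new: power_on.
power_on first appears in round 4.

4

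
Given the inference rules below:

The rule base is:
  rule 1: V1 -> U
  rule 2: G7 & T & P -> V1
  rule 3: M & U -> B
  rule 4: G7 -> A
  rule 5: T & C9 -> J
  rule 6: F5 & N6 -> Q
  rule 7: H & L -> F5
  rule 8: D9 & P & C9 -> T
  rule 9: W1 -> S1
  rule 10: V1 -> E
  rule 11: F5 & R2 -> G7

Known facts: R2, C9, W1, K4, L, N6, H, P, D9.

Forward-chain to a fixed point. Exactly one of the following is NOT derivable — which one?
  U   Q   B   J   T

Round 1: rule 7 [H & L -> F5]; rule 8 [D9 & P & C9 -> T]; rule 9 [W1 -> S1]. Adds F5, T, S1.
Round 2: rule 5 [T & C9 -> J]; rule 6 [F5 & N6 -> Q]; rule 11 [F5 & R2 -> G7]. Adds J, Q, G7.
Round 3: rule 2 [G7 & T & P -> V1]; rule 4 [G7 -> A]. Adds V1, A.
Round 4: rule 1 [V1 -> U]; rule 10 [V1 -> E]. Adds U, E.
Derived: Q (round 2), T (round 1), J (round 2), U (round 4). B never appears in any round.

B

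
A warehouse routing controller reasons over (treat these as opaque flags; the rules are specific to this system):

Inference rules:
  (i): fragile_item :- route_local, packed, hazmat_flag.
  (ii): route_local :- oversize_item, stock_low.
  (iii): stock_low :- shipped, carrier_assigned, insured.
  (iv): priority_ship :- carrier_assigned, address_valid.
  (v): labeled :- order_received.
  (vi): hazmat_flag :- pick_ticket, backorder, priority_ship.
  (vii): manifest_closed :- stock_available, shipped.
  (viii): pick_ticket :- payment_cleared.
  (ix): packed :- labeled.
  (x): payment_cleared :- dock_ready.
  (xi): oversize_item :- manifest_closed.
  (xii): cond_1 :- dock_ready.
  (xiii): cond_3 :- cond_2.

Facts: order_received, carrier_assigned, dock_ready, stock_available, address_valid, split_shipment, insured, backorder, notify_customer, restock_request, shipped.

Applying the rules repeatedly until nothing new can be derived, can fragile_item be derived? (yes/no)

Round 1 fires (iii), (iv), (v), (vii), (x), (xii), giving stock_low, priority_ship, labeled, manifest_closed, payment_cleared, cond_1.
Round 2 fires (viii), (ix), (xi), giving pick_ticket, packed, oversize_item.
Round 3 fires (ii), (vi), giving route_local, hazmat_flag.
Round 4 fires (i), giving fragile_item.
fragile_item appears in round 4, so it is derivable.

yes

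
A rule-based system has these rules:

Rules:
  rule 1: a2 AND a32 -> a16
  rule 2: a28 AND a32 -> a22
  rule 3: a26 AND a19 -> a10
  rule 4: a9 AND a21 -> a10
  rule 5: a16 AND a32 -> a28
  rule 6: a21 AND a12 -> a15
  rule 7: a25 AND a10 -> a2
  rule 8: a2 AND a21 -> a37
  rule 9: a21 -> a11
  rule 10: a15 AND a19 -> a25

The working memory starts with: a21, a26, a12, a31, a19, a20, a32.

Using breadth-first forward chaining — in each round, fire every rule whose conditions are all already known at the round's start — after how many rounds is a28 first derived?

Round 1 — rule 3, rule 6, rule 9, derive a10, a15, a11.
Round 2 — rule 10, derive a25.
Round 3 — rule 7, derive a2.
Round 4 — rule 1, rule 8, derive a16, a37.
Round 5 — rule 5, derive a28.
a28 first appears in round 5.

5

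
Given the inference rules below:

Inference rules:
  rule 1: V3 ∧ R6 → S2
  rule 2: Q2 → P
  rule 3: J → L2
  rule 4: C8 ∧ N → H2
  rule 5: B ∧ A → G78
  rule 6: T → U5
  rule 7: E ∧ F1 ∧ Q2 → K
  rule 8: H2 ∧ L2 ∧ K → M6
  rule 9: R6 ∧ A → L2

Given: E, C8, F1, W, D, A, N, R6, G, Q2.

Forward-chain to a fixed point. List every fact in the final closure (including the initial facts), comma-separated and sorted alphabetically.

A, C8, D, E, F1, G, H2, K, L2, M6, N, P, Q2, R6, W

Round 1 fires rule 2, rule 4, rule 7, rule 9, giving P, H2, K, L2.
Round 2 fires rule 8, giving M6.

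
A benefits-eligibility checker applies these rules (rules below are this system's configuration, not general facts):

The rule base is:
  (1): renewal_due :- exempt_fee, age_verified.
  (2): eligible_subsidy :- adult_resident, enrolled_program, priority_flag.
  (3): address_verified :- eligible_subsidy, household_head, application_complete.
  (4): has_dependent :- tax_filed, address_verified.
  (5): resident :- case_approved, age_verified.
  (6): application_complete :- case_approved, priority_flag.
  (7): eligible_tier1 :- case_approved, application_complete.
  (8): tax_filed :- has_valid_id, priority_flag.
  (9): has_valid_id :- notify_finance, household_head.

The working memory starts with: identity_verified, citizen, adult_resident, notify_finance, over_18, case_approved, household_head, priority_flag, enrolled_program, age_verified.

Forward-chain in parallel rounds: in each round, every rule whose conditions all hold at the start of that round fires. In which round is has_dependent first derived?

3

Round 1 — (2), (5), (6), (9), derive eligible_subsidy, resident, application_complete, has_valid_id.
Round 2 — (3), (7), (8), derive address_verified, eligible_tier1, tax_filed.
Round 3 — (4), derive has_dependent.
has_dependent first appears in round 3.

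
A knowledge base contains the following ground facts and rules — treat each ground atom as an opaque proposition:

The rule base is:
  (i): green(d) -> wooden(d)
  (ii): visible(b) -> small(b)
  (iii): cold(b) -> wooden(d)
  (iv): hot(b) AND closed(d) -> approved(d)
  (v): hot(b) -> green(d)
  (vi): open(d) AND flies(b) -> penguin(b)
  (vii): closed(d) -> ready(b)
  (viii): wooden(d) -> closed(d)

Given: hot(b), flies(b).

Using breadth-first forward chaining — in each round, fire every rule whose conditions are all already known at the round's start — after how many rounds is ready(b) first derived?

[1] (v) [hot(b) -> green(d)]. ⇒ new: green(d).
[2] (i) [green(d) -> wooden(d)]. ⇒ new: wooden(d).
[3] (viii) [wooden(d) -> closed(d)]. ⇒ new: closed(d).
[4] (iv) [hot(b) AND closed(d) -> approved(d)]; (vii) [closed(d) -> ready(b)]. ⇒ new: approved(d), ready(b).
ready(b) first appears in round 4.

4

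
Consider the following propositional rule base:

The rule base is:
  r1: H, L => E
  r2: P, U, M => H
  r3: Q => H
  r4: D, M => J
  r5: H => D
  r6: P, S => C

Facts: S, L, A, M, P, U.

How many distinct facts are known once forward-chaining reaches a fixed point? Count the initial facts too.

11

Round 1: r2 [P, U, M => H]; r6 [P, S => C]. Adds H, C.
Round 2: r1 [H, L => E]; r5 [H => D]. Adds E, D.
Round 3: r4 [D, M => J]. Adds J.
Closure: {A, C, D, E, H, J, L, M, P, S, U} — 11 facts.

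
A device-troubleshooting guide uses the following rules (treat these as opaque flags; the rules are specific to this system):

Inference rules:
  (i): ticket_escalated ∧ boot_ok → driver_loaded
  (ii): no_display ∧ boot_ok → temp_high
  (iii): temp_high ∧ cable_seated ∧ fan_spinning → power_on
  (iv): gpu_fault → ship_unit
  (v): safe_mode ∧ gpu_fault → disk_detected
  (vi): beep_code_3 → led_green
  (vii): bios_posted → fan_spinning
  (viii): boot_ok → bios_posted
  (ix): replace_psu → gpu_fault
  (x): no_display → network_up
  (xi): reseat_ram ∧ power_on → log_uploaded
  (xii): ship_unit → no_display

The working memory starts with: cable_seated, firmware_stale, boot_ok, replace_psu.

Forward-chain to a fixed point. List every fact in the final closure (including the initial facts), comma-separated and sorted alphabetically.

Round 1 fires (viii), (ix), giving bios_posted, gpu_fault.
Round 2 fires (iv), (vii), giving ship_unit, fan_spinning.
Round 3 fires (xii), giving no_display.
Round 4 fires (ii), (x), giving temp_high, network_up.
Round 5 fires (iii), giving power_on.

bios_posted, boot_ok, cable_seated, fan_spinning, firmware_stale, gpu_fault, network_up, no_display, power_on, replace_psu, ship_unit, temp_high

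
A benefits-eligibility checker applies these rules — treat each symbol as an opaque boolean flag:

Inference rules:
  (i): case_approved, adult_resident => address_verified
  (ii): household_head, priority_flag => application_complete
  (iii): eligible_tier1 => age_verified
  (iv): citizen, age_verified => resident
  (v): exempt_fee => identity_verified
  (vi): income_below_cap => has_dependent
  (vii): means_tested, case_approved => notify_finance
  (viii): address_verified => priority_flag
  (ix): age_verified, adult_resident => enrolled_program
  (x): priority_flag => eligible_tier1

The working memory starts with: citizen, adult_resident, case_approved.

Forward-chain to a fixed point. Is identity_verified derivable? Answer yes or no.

[1] (i) [case_approved, adult_resident => address_verified]. ⇒ new: address_verified.
[2] (viii) [address_verified => priority_flag]. ⇒ new: priority_flag.
[3] (x) [priority_flag => eligible_tier1]. ⇒ new: eligible_tier1.
[4] (iii) [eligible_tier1 => age_verified]. ⇒ new: age_verified.
[5] (iv) [citizen, age_verified => resident]; (ix) [age_verified, adult_resident => enrolled_program]. ⇒ new: resident, enrolled_program.
Fixed point reached. identity_verified is concluded only by (v); (v) needs exempt_fee (never derived).

no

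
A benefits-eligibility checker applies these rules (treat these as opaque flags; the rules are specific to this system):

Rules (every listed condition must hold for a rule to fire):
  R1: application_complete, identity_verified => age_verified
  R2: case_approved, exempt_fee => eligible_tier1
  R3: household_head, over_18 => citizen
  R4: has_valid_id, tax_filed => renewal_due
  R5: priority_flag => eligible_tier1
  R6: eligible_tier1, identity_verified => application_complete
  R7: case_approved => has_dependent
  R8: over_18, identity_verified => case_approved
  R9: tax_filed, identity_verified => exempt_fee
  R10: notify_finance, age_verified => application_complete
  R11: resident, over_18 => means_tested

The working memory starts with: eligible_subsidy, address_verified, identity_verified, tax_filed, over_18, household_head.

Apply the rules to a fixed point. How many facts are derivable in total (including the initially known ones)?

Round 1 fires R3, R8, R9, giving citizen, case_approved, exempt_fee.
Round 2 fires R2, R7, giving eligible_tier1, has_dependent.
Round 3 fires R6, giving application_complete.
Round 4 fires R1, giving age_verified.
Closure: {address_verified, age_verified, application_complete, case_approved, citizen, eligible_subsidy, eligible_tier1, exempt_fee, has_dependent, household_head, identity_verified, over_18, tax_filed} — 13 facts.

13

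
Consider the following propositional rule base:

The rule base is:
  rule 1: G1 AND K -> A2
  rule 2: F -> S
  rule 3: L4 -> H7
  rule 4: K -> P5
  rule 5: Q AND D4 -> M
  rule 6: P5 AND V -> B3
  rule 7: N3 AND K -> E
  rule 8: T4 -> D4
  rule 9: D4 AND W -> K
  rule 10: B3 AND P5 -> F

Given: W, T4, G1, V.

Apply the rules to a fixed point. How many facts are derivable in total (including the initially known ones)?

11

Round 1: rule 8 [T4 -> D4]. Adds D4.
Round 2: rule 9 [D4 AND W -> K]. Adds K.
Round 3: rule 1 [G1 AND K -> A2]; rule 4 [K -> P5]. Adds A2, P5.
Round 4: rule 6 [P5 AND V -> B3]. Adds B3.
Round 5: rule 10 [B3 AND P5 -> F]. Adds F.
Round 6: rule 2 [F -> S]. Adds S.
Closure: {A2, B3, D4, F, G1, K, P5, S, T4, V, W} — 11 facts.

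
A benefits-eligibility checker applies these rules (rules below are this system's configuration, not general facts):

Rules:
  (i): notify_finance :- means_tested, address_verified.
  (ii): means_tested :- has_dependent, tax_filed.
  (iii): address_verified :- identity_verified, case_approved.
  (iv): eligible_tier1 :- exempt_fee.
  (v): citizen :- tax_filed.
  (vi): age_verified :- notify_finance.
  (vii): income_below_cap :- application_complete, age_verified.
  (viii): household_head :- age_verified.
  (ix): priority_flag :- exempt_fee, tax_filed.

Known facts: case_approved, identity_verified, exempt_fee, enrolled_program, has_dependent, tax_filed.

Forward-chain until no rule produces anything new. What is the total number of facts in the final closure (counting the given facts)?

14

Round 1 fires (ii), (iii), (iv), (v), (ix), giving means_tested, address_verified, eligible_tier1, citizen, priority_flag.
Round 2 fires (i), giving notify_finance.
Round 3 fires (vi), giving age_verified.
Round 4 fires (viii), giving household_head.
Closure: {address_verified, age_verified, case_approved, citizen, eligible_tier1, enrolled_program, exempt_fee, has_dependent, household_head, identity_verified, means_tested, notify_finance, priority_flag, tax_filed} — 14 facts.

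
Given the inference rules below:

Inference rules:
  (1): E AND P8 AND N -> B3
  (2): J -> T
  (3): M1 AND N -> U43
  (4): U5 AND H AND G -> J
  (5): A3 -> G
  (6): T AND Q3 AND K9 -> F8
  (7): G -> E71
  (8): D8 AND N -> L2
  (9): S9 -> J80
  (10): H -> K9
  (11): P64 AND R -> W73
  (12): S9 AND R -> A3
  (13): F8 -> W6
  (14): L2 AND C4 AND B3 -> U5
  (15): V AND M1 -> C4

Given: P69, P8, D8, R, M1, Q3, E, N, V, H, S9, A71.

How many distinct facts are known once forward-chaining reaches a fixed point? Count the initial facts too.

Round 1: (1) [E AND P8 AND N -> B3]; (3) [M1 AND N -> U43]; (8) [D8 AND N -> L2]; (9) [S9 -> J80]; (10) [H -> K9]; (12) [S9 AND R -> A3]; (15) [V AND M1 -> C4]. Adds B3, U43, L2, J80, K9, A3, C4.
Round 2: (5) [A3 -> G]; (14) [L2 AND C4 AND B3 -> U5]. Adds G, U5.
Round 3: (4) [U5 AND H AND G -> J]; (7) [G -> E71]. Adds J, E71.
Round 4: (2) [J -> T]. Adds T.
Round 5: (6) [T AND Q3 AND K9 -> F8]. Adds F8.
Round 6: (13) [F8 -> W6]. Adds W6.
Closure: {A3, A71, B3, C4, D8, E, E71, F8, G, H, J, J80, K9, L2, M1, N, P69, P8, Q3, R, S9, T, U43, U5, V, W6} — 26 facts.

26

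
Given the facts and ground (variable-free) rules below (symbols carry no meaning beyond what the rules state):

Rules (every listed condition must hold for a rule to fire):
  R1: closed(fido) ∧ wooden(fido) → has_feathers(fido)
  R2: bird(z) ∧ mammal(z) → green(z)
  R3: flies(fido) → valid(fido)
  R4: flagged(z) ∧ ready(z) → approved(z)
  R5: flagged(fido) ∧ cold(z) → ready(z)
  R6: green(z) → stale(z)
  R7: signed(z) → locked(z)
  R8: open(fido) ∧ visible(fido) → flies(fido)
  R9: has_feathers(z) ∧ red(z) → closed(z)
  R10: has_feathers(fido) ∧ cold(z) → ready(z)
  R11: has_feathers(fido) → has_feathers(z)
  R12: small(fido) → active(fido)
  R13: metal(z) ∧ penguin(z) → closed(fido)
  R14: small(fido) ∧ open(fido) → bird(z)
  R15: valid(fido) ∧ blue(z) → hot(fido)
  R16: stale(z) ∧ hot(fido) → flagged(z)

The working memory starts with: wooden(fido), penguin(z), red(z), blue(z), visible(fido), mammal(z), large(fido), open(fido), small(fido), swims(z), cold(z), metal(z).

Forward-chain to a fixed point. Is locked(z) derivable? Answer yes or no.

no

Round 1 — R8, R12, R13, R14, derive flies(fido), active(fido), closed(fido), bird(z).
Round 2 — R1, R2, R3, derive has_feathers(fido), green(z), valid(fido).
Round 3 — R6, R10, R11, R15, derive stale(z), ready(z), has_feathers(z), hot(fido).
Round 4 — R9, R16, derive closed(z), flagged(z).
Round 5 — R4, derive approved(z).
Fixed point reached. locked(z) is concluded only by R7; R7 needs signed(z) (never derived).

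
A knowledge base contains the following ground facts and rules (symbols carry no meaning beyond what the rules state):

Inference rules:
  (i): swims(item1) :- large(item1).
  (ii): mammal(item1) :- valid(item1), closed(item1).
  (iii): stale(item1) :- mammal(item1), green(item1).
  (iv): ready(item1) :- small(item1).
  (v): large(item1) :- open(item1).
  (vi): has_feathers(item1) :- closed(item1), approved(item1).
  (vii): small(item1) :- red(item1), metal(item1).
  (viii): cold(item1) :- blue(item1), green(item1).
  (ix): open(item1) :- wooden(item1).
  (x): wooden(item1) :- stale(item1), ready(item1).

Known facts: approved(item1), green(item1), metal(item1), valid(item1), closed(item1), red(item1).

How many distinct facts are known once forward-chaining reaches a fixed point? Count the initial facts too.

15

Round 1 — (ii), (vi), (vii), derive mammal(item1), has_feathers(item1), small(item1).
Round 2 — (iii), (iv), derive stale(item1), ready(item1).
Round 3 — (x), derive wooden(item1).
Round 4 — (ix), derive open(item1).
Round 5 — (v), derive large(item1).
Round 6 — (i), derive swims(item1).
Closure: {approved(item1), closed(item1), green(item1), has_feathers(item1), large(item1), mammal(item1), metal(item1), open(item1), ready(item1), red(item1), small(item1), stale(item1), swims(item1), valid(item1), wooden(item1)} — 15 facts.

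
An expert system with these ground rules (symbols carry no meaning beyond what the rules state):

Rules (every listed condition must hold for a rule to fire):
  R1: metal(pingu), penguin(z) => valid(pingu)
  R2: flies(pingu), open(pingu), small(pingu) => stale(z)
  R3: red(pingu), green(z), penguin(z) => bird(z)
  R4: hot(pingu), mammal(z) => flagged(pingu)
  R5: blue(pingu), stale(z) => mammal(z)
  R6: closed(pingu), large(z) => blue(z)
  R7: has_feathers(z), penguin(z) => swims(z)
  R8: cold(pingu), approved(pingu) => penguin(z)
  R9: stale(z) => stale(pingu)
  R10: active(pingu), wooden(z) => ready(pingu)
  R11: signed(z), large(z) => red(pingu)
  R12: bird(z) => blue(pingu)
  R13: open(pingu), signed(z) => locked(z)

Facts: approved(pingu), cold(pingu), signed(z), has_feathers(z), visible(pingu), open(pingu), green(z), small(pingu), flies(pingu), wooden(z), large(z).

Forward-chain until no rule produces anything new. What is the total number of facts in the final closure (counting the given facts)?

20

Round 1 fires R2, R8, R11, R13, giving stale(z), penguin(z), red(pingu), locked(z).
Round 2 fires R3, R7, R9, giving bird(z), swims(z), stale(pingu).
Round 3 fires R12, giving blue(pingu).
Round 4 fires R5, giving mammal(z).
Closure: {approved(pingu), bird(z), blue(pingu), cold(pingu), flies(pingu), green(z), has_feathers(z), large(z), locked(z), mammal(z), open(pingu), penguin(z), red(pingu), signed(z), small(pingu), stale(pingu), stale(z), swims(z), visible(pingu), wooden(z)} — 20 facts.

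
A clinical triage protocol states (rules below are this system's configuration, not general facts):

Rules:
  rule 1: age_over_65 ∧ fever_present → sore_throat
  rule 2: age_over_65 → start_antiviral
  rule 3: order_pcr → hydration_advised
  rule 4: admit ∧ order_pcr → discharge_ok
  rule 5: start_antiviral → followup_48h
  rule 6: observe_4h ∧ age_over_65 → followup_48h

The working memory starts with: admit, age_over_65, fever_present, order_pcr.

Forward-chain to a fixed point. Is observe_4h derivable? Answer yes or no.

[1] rule 1 [age_over_65 ∧ fever_present → sore_throat]; rule 2 [age_over_65 → start_antiviral]; rule 3 [order_pcr → hydration_advised]; rule 4 [admit ∧ order_pcr → discharge_ok]. ⇒ new: sore_throat, start_antiviral, hydration_advised, discharge_ok.
[2] rule 5 [start_antiviral → followup_48h]. ⇒ new: followup_48h.
Fixed point reached. No rule has observe_4h as a consequent, and it is not given.

no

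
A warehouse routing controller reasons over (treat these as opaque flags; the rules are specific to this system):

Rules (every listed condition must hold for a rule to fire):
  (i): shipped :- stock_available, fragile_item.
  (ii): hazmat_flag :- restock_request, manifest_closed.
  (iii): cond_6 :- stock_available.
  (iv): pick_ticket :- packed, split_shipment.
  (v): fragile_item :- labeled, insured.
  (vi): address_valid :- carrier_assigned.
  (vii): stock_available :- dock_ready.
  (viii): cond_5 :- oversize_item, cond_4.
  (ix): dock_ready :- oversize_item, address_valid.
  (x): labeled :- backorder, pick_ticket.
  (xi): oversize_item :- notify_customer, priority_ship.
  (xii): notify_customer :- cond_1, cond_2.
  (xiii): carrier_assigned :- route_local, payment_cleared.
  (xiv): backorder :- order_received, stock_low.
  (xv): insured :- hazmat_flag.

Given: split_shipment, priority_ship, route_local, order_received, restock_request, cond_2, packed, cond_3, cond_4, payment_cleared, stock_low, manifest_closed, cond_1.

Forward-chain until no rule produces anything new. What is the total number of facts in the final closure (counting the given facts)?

[1] (ii) [hazmat_flag :- restock_request, manifest_closed.]; (iv) [pick_ticket :- packed, split_shipment.]; (xii) [notify_customer :- cond_1, cond_2.]; (xiii) [carrier_assigned :- route_local, payment_cleared.]; (xiv) [backorder :- order_received, stock_low.]. ⇒ new: hazmat_flag, pick_ticket, notify_customer, carrier_assigned, backorder.
[2] (vi) [address_valid :- carrier_assigned.]; (x) [labeled :- backorder, pick_ticket.]; (xi) [oversize_item :- notify_customer, priority_ship.]; (xv) [insured :- hazmat_flag.]. ⇒ new: address_valid, labeled, oversize_item, insured.
[3] (v) [fragile_item :- labeled, insured.]; (viii) [cond_5 :- oversize_item, cond_4.]; (ix) [dock_ready :- oversize_item, address_valid.]. ⇒ new: fragile_item, cond_5, dock_ready.
[4] (vii) [stock_available :- dock_ready.]. ⇒ new: stock_available.
[5] (i) [shipped :- stock_available, fragile_item.]; (iii) [cond_6 :- stock_available.]. ⇒ new: shipped, cond_6.
Closure: {address_valid, backorder, carrier_assigned, cond_1, cond_2, cond_3, cond_4, cond_5, cond_6, dock_ready, fragile_item, hazmat_flag, insured, labeled, manifest_closed, notify_customer, order_received, oversize_item, packed, payment_cleared, pick_ticket, priority_ship, restock_request, route_local, shipped, split_shipment, stock_available, stock_low} — 28 facts.

28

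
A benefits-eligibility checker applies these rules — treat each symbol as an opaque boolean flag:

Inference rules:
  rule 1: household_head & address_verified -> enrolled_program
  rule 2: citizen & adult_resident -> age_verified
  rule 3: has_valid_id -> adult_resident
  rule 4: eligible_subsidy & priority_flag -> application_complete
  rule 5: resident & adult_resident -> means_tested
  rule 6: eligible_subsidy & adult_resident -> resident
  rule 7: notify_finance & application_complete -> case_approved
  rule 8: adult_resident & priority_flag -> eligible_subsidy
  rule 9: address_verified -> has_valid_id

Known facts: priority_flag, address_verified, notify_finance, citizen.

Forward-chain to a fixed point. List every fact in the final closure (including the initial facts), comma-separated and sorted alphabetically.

Round 1 fires rule 9, giving has_valid_id.
Round 2 fires rule 3, giving adult_resident.
Round 3 fires rule 2, rule 8, giving age_verified, eligible_subsidy.
Round 4 fires rule 4, rule 6, giving application_complete, resident.
Round 5 fires rule 5, rule 7, giving means_tested, case_approved.

address_verified, adult_resident, age_verified, application_complete, case_approved, citizen, eligible_subsidy, has_valid_id, means_tested, notify_finance, priority_flag, resident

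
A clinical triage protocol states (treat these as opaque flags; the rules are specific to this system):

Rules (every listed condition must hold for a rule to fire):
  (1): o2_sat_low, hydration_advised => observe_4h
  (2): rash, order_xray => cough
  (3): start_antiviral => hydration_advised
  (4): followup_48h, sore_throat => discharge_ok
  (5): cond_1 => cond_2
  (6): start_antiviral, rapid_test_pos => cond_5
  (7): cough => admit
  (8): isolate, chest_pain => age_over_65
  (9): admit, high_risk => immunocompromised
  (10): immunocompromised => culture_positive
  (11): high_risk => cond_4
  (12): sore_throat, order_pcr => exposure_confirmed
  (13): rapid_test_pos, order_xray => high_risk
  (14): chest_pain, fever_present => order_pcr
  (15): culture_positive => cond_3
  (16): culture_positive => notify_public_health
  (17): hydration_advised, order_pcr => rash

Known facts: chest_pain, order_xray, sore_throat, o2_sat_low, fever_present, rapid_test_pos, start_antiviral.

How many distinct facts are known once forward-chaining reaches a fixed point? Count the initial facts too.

21

[1] (3) [start_antiviral => hydration_advised]; (6) [start_antiviral, rapid_test_pos => cond_5]; (13) [rapid_test_pos, order_xray => high_risk]; (14) [chest_pain, fever_present => order_pcr]. ⇒ new: hydration_advised, cond_5, high_risk, order_pcr.
[2] (1) [o2_sat_low, hydration_advised => observe_4h]; (11) [high_risk => cond_4]; (12) [sore_throat, order_pcr => exposure_confirmed]; (17) [hydration_advised, order_pcr => rash]. ⇒ new: observe_4h, cond_4, exposure_confirmed, rash.
[3] (2) [rash, order_xray => cough]. ⇒ new: cough.
[4] (7) [cough => admit]. ⇒ new: admit.
[5] (9) [admit, high_risk => immunocompromised]. ⇒ new: immunocompromised.
[6] (10) [immunocompromised => culture_positive]. ⇒ new: culture_positive.
[7] (15) [culture_positive => cond_3]; (16) [culture_positive => notify_public_health]. ⇒ new: cond_3, notify_public_health.
Closure: {admit, chest_pain, cond_3, cond_4, cond_5, cough, culture_positive, exposure_confirmed, fever_present, high_risk, hydration_advised, immunocompromised, notify_public_health, o2_sat_low, observe_4h, order_pcr, order_xray, rapid_test_pos, rash, sore_throat, start_antiviral} — 21 facts.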